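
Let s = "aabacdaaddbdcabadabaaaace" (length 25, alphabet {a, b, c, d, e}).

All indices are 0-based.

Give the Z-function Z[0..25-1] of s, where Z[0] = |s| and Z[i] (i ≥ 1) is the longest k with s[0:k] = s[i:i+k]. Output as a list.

Z[0]=25
i=1: i≥r, start 0; Z[1]=1 extend→box=[1,2)
i=2: i≥r, start 0; Z[2]=0
i=3: i≥r, start 0; Z[3]=1 extend→box=[3,4)
i=4: i≥r, start 0; Z[4]=0
i=5: i≥r, start 0; Z[5]=0
i=6: i≥r, start 0; Z[6]=2 extend→box=[6,8)
i=7: min(r-i=1, Z[1]=1)=1; Z[7]=1
i=8: i≥r, start 0; Z[8]=0
i=9: i≥r, start 0; Z[9]=0
i=10: i≥r, start 0; Z[10]=0
i=11: i≥r, start 0; Z[11]=0
i=12: i≥r, start 0; Z[12]=0
i=13: i≥r, start 0; Z[13]=1 extend→box=[13,14)
i=14: i≥r, start 0; Z[14]=0
i=15: i≥r, start 0; Z[15]=1 extend→box=[15,16)
i=16: i≥r, start 0; Z[16]=0
i=17: i≥r, start 0; Z[17]=1 extend→box=[17,18)
i=18: i≥r, start 0; Z[18]=0
i=19: i≥r, start 0; Z[19]=2 extend→box=[19,21)
i=20: min(r-i=1, Z[1]=1)=1; Z[20]=2 extend→box=[20,22)
i=21: min(r-i=1, Z[1]=1)=1; Z[21]=2 extend→box=[21,23)
i=22: min(r-i=1, Z[1]=1)=1; Z[22]=1
i=23: i≥r, start 0; Z[23]=0
i=24: i≥r, start 0; Z[24]=0

[25, 1, 0, 1, 0, 0, 2, 1, 0, 0, 0, 0, 0, 1, 0, 1, 0, 1, 0, 2, 2, 2, 1, 0, 0]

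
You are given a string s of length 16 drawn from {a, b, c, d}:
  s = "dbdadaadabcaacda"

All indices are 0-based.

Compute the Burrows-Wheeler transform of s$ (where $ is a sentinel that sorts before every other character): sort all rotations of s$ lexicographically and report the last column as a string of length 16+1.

adcddadaadbacaab$

rank  rotation           last
    0  $dbdadaadabcaacda  a
    1  a$dbdadaadabcaacd  d
    2  aacda$dbdadaadabc  c
    3  aadabcaacda$dbdad  d
    4  abcaacda$dbdadaad  d
    5  acda$dbdadaadabca  a
    6  adaadabcaacda$dbd  d
    7  adabcaacda$dbdada  a
    8  bcaacda$dbdadaada  a
    9  bdadaadabcaacda$d  d
   10  caacda$dbdadaadab  b
   11  cda$dbdadaadabcaa  a
   12  da$dbdadaadabcaac  c
   13  daadabcaacda$dbda  a
   14  dabcaacda$dbdadaa  a
   15  dadaadabcaacda$db  b
   16  dbdadaadabcaacda$  $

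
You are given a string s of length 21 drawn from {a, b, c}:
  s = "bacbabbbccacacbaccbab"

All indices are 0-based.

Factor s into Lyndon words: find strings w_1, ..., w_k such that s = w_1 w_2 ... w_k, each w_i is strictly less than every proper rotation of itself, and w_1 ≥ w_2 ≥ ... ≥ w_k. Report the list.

emit factor 1: 'b' (i=0, period=1)
emit factor 2: 'acb' (i=1, period=3)
emit factor 3: 'abbbccacacbaccb' (i=4, period=15)
emit factor 4: 'ab' (i=19, period=2)

["b", "acb", "abbbccacacbaccb", "ab"]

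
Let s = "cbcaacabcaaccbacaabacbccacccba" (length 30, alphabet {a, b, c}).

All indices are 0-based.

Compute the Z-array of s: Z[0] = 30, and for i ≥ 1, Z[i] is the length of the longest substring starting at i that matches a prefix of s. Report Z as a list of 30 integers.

Z[0]=30
i=1: outside box; Z[1]=0
i=2: outside box; Z[2]=1 extend→box=[2,3)
i=3: outside box; Z[3]=0
i=4: outside box; Z[4]=0
i=5: outside box; Z[5]=1 extend→box=[5,6)
i=6: outside box; Z[6]=0
i=7: outside box; Z[7]=0
i=8: outside box; Z[8]=1 extend→box=[8,9)
i=9: outside box; Z[9]=0
i=10: outside box; Z[10]=0
i=11: outside box; Z[11]=1 extend→box=[11,12)
i=12: outside box; Z[12]=2 extend→box=[12,14)
i=13: min(r-i=1, Z[1]=0)=0; Z[13]=0
i=14: outside box; Z[14]=0
i=15: outside box; Z[15]=1 extend→box=[15,16)
i=16: outside box; Z[16]=0
i=17: outside box; Z[17]=0
i=18: outside box; Z[18]=0
i=19: outside box; Z[19]=0
i=20: outside box; Z[20]=3 extend→box=[20,23)
i=21: min(r-i=2, Z[1]=0)=0; Z[21]=0
i=22: min(r-i=1, Z[2]=1)=1; Z[22]=1
i=23: outside box; Z[23]=1 extend→box=[23,24)
i=24: outside box; Z[24]=0
i=25: outside box; Z[25]=1 extend→box=[25,26)
i=26: outside box; Z[26]=1 extend→box=[26,27)
i=27: outside box; Z[27]=2 extend→box=[27,29)
i=28: min(r-i=1, Z[1]=0)=0; Z[28]=0
i=29: outside box; Z[29]=0

[30, 0, 1, 0, 0, 1, 0, 0, 1, 0, 0, 1, 2, 0, 0, 1, 0, 0, 0, 0, 3, 0, 1, 1, 0, 1, 1, 2, 0, 0]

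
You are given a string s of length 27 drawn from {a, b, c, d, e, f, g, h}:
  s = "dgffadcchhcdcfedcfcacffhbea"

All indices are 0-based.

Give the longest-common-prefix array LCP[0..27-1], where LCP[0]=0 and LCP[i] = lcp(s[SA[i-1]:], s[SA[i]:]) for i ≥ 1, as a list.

rank→(start, suffix):
  0 → (26, 'a')
  1 → (19, 'acffhbea')
  2 → (4, 'adcchhcdcfedcfcacffhbea')
  3 → (24, 'bea')
  4 → (18, 'cacffhbea')
  5 → (6, 'cchhcdcfedcfcacffhbea')
  6 → (10, 'cdcfedcfcacffhbea')
  7 → (16, 'cfcacffhbea')
  8 → (12, 'cfedcfcacffhbea')
  9 → (20, 'cffhbea')
  10 → (7, 'chhcdcfedcfcacffhbea')
  11 → (5, 'dcchhcdcfedcfcacffhbea')
  12 → (15, 'dcfcacffhbea')
  13 → (11, 'dcfedcfcacffhbea')
  14 → (0, 'dgffadcchhcdcfedcfcacffhbea')
  15 → (25, 'ea')
  16 → (14, 'edcfcacffhbea')
  17 → (3, 'fadcchhcdcfedcfcacffhbea')
  18 → (17, 'fcacffhbea')
  19 → (13, 'fedcfcacffhbea')
  20 → (2, 'ffadcchhcdcfedcfcacffhbea')
  21 → (21, 'ffhbea')
  22 → (22, 'fhbea')
  23 → (1, 'gffadcchhcdcfedcfcacffhbea')
  24 → (23, 'hbea')
  25 → (9, 'hcdcfedcfcacffhbea')
  26 → (8, 'hhcdcfedcfcacffhbea')

SA = [26, 19, 4, 24, 18, 6, 10, 16, 12, 20, 7, 5, 15, 11, 0, 25, 14, 3, 17, 13, 2, 21, 22, 1, 23, 9, 8]
[i] adj suffixes → lcp
  [1] 26/19 → 1 ('a')
  [2] 19/4 → 1 ('a')
  [3] 4/24 → 0 ('')
  [4] 24/18 → 0 ('')
  [5] 18/6 → 1 ('c')
  [6] 6/10 → 1 ('c')
  [7] 10/16 → 1 ('c')
  [8] 16/12 → 2 ('cf')
  [9] 12/20 → 2 ('cf')
  [10] 20/7 → 1 ('c')
  [11] 7/5 → 0 ('')
  [12] 5/15 → 2 ('dc')
  [13] 15/11 → 3 ('dcf')
  [14] 11/0 → 1 ('d')
  [15] 0/25 → 0 ('')
  [16] 25/14 → 1 ('e')
  [17] 14/3 → 0 ('')
  [18] 3/17 → 1 ('f')
  [19] 17/13 → 1 ('f')
  [20] 13/2 → 1 ('f')
  [21] 2/21 → 2 ('ff')
  [22] 21/22 → 1 ('f')
  [23] 22/1 → 0 ('')
  [24] 1/23 → 0 ('')
  [25] 23/9 → 1 ('h')
  [26] 9/8 → 1 ('h')

[0, 1, 1, 0, 0, 1, 1, 1, 2, 2, 1, 0, 2, 3, 1, 0, 1, 0, 1, 1, 1, 2, 1, 0, 0, 1, 1]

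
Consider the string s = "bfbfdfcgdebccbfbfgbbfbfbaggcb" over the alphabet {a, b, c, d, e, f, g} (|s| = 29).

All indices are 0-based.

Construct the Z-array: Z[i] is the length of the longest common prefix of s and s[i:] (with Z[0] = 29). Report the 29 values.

[29, 0, 2, 0, 0, 0, 0, 0, 0, 0, 1, 0, 0, 4, 0, 2, 0, 0, 1, 4, 0, 3, 0, 1, 0, 0, 0, 0, 1]

Z[0]=29
i=1: fresh scan; Z[1]=0
i=2: fresh scan; Z[2]=2 grow→box=[2,4)
i=3: min(r-i=1, Z[1]=0)=0; Z[3]=0
i=4: fresh scan; Z[4]=0
i=5: fresh scan; Z[5]=0
i=6: fresh scan; Z[6]=0
i=7: fresh scan; Z[7]=0
i=8: fresh scan; Z[8]=0
i=9: fresh scan; Z[9]=0
i=10: fresh scan; Z[10]=1 grow→box=[10,11)
i=11: fresh scan; Z[11]=0
i=12: fresh scan; Z[12]=0
i=13: fresh scan; Z[13]=4 grow→box=[13,17)
i=14: min(r-i=3, Z[1]=0)=0; Z[14]=0
i=15: min(r-i=2, Z[2]=2)=2; Z[15]=2
i=16: min(r-i=1, Z[3]=0)=0; Z[16]=0
i=17: fresh scan; Z[17]=0
i=18: fresh scan; Z[18]=1 grow→box=[18,19)
i=19: fresh scan; Z[19]=4 grow→box=[19,23)
i=20: min(r-i=3, Z[1]=0)=0; Z[20]=0
i=21: min(r-i=2, Z[2]=2)=2; Z[21]=3 grow→box=[21,24)
i=22: min(r-i=2, Z[1]=0)=0; Z[22]=0
i=23: min(r-i=1, Z[2]=2)=1; Z[23]=1
i=24: fresh scan; Z[24]=0
i=25: fresh scan; Z[25]=0
i=26: fresh scan; Z[26]=0
i=27: fresh scan; Z[27]=0
i=28: fresh scan; Z[28]=1 grow→box=[28,29)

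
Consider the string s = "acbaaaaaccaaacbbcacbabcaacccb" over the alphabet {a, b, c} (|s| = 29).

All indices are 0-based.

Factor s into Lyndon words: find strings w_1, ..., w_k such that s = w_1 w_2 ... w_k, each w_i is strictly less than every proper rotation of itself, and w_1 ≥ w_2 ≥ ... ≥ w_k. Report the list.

emit factor 1: 'acb' (i=0, period=3)
emit factor 2: 'aaaaaccaaacbbcacbabcaacccb' (i=3, period=26)

["acb", "aaaaaccaaacbbcacbabcaacccb"]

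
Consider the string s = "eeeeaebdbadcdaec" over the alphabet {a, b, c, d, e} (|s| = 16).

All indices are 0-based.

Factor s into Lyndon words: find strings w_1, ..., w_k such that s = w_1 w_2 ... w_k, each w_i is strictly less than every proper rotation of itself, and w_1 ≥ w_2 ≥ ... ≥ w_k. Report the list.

["e", "e", "e", "e", "aebdb", "adcdaec"]

emit factor 1: 'e' (i=0, period=1)
emit factor 2: 'e' (i=1, period=1)
emit factor 3: 'e' (i=2, period=1)
emit factor 4: 'e' (i=3, period=1)
emit factor 5: 'aebdb' (i=4, period=5)
emit factor 6: 'adcdaec' (i=9, period=7)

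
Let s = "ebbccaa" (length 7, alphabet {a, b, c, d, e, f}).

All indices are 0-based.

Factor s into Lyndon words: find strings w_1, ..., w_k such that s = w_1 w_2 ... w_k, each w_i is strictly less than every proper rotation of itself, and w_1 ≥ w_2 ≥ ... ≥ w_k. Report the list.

["e", "bbcc", "a", "a"]

emit factor 1: 'e' (i=0, period=1)
emit factor 2: 'bbcc' (i=1, period=4)
emit factor 3: 'a' (i=5, period=1)
emit factor 4: 'a' (i=6, period=1)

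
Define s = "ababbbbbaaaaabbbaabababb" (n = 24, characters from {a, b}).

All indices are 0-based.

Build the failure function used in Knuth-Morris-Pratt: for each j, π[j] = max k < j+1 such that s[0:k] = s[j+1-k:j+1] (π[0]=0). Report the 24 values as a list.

π[0] = 0
j=1 s[j]='b': π[1]=0 (border '')
j=2 s[j]='a': π[2]=1 (border 'a')
j=3 s[j]='b': π[3]=2 (border 'ab')
j=4 s[j]='b': k: 2→0; π[4]=0 (border '')
j=5 s[j]='b': π[5]=0 (border '')
j=6 s[j]='b': π[6]=0 (border '')
j=7 s[j]='b': π[7]=0 (border '')
j=8 s[j]='a': π[8]=1 (border 'a')
j=9 s[j]='a': k: 1→0; π[9]=1 (border 'a')
j=10 s[j]='a': k: 1→0; π[10]=1 (border 'a')
j=11 s[j]='a': k: 1→0; π[11]=1 (border 'a')
j=12 s[j]='a': k: 1→0; π[12]=1 (border 'a')
j=13 s[j]='b': π[13]=2 (border 'ab')
j=14 s[j]='b': k: 2→0; π[14]=0 (border '')
j=15 s[j]='b': π[15]=0 (border '')
j=16 s[j]='a': π[16]=1 (border 'a')
j=17 s[j]='a': k: 1→0; π[17]=1 (border 'a')
j=18 s[j]='b': π[18]=2 (border 'ab')
j=19 s[j]='a': π[19]=3 (border 'aba')
j=20 s[j]='b': π[20]=4 (border 'abab')
j=21 s[j]='a': k: 4→2; π[21]=3 (border 'aba')
j=22 s[j]='b': π[22]=4 (border 'abab')
j=23 s[j]='b': π[23]=5 (border 'ababb')

[0, 0, 1, 2, 0, 0, 0, 0, 1, 1, 1, 1, 1, 2, 0, 0, 1, 1, 2, 3, 4, 3, 4, 5]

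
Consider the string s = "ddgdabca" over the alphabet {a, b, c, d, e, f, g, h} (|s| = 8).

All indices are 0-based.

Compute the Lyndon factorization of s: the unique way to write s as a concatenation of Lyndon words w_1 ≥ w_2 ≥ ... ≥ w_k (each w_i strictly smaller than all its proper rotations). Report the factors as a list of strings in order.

["ddg", "d", "abc", "a"]

emit factor 1: 'ddg' (i=0, period=3)
emit factor 2: 'd' (i=3, period=1)
emit factor 3: 'abc' (i=4, period=3)
emit factor 4: 'a' (i=7, period=1)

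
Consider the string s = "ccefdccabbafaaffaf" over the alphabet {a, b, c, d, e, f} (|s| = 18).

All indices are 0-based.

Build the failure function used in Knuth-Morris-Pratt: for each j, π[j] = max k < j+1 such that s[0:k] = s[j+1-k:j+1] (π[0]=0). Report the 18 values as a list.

[0, 1, 0, 0, 0, 1, 2, 0, 0, 0, 0, 0, 0, 0, 0, 0, 0, 0]

π[0] = 0
j=1 s[j]='c': π[1]=1 (border 'c')
j=2 s[j]='e': k: 1→0; π[2]=0 (border '')
j=3 s[j]='f': π[3]=0 (border '')
j=4 s[j]='d': π[4]=0 (border '')
j=5 s[j]='c': π[5]=1 (border 'c')
j=6 s[j]='c': π[6]=2 (border 'cc')
j=7 s[j]='a': k: 2→1→0; π[7]=0 (border '')
j=8 s[j]='b': π[8]=0 (border '')
j=9 s[j]='b': π[9]=0 (border '')
j=10 s[j]='a': π[10]=0 (border '')
j=11 s[j]='f': π[11]=0 (border '')
j=12 s[j]='a': π[12]=0 (border '')
j=13 s[j]='a': π[13]=0 (border '')
j=14 s[j]='f': π[14]=0 (border '')
j=15 s[j]='f': π[15]=0 (border '')
j=16 s[j]='a': π[16]=0 (border '')
j=17 s[j]='f': π[17]=0 (border '')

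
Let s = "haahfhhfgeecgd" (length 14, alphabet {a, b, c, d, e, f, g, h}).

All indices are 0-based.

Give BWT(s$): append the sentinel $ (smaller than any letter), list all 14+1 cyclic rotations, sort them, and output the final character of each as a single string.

dhaegeghhcf$haf

rank  rotation         last
    0  $haahfhhfgeecgd  d
    1  aahfhhfgeecgd$h  h
    2  ahfhhfgeecgd$ha  a
    3  cgd$haahfhhfgee  e
    4  d$haahfhhfgeecg  g
    5  ecgd$haahfhhfge  e
    6  eecgd$haahfhhfg  g
    7  fgeecgd$haahfhh  h
    8  fhhfgeecgd$haah  h
    9  gd$haahfhhfgeec  c
   10  geecgd$haahfhhf  f
   11  haahfhhfgeecgd$  $
   12  hfgeecgd$haahfh  h
   13  hfhhfgeecgd$haa  a
   14  hhfgeecgd$haahf  f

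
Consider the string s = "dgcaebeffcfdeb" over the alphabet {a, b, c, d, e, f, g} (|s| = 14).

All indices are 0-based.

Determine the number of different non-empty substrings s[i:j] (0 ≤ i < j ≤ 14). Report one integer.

97

rank→(start, suffix):
  0 → (3, 'aebeffcfdeb')
  1 → (13, 'b')
  2 → (5, 'beffcfdeb')
  3 → (2, 'caebeffcfdeb')
  4 → (9, 'cfdeb')
  5 → (11, 'deb')
  6 → (0, 'dgcaebeffcfdeb')
  7 → (12, 'eb')
  8 → (4, 'ebeffcfdeb')
  9 → (6, 'effcfdeb')
  10 → (8, 'fcfdeb')
  11 → (10, 'fdeb')
  12 → (7, 'ffcfdeb')
  13 → (1, 'gcaebeffcfdeb')

SA = [3, 13, 5, 2, 9, 11, 0, 12, 4, 6, 8, 10, 7, 1]
rank  pair      lcp
   1  s[3:],s[13:]  0  ''
   2  s[13:],s[5:]  1  'b'
   3  s[5:],s[2:]  0  ''
   4  s[2:],s[9:]  1  'c'
   5  s[9:],s[11:]  0  ''
   6  s[11:],s[0:]  1  'd'
   7  s[0:],s[12:]  0  ''
   8  s[12:],s[4:]  2  'eb'
   9  s[4:],s[6:]  1  'e'
  10  s[6:],s[8:]  0  ''
  11  s[8:],s[10:]  1  'f'
  12  s[10:],s[7:]  1  'f'
  13  s[7:],s[1:]  0  ''

n(n+1)/2 = 14·15/2 = 105
Σ LCP = 0 + 0 + 1 + 0 + 1 + 0 + 1 + 0 + 2 + 1 + 0 + 1 + 1 + 0 = 8
distinct = 105 − 8 = 97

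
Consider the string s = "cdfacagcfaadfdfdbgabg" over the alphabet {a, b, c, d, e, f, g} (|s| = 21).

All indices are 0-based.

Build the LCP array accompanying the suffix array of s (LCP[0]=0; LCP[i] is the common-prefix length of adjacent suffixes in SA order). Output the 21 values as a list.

sorted suffixes:
  #0 SA[0]=9  'aadfdfdbgabg'
  #1 SA[1]=18  'abg'
  #2 SA[2]=3  'acagcfaadfdfdbgabg'
  #3 SA[3]=10  'adfdfdbgabg'
  #4 SA[4]=5  'agcfaadfdfdbgabg'
  #5 SA[5]=19  'bg'
  #6 SA[6]=16  'bgabg'
  #7 SA[7]=4  'cagcfaadfdfdbgabg'
  #8 SA[8]=0  'cdfacagcfaadfdfdbgabg'
  #9 SA[9]=7  'cfaadfdfdbgabg'
  #10 SA[10]=15  'dbgabg'
  #11 SA[11]=1  'dfacagcfaadfdfdbgabg'
  #12 SA[12]=13  'dfdbgabg'
  #13 SA[13]=11  'dfdfdbgabg'
  #14 SA[14]=8  'faadfdfdbgabg'
  #15 SA[15]=2  'facagcfaadfdfdbgabg'
  #16 SA[16]=14  'fdbgabg'
  #17 SA[17]=12  'fdfdbgabg'
  #18 SA[18]=20  'g'
  #19 SA[19]=17  'gabg'
  #20 SA[20]=6  'gcfaadfdfdbgabg'

SA = [9, 18, 3, 10, 5, 19, 16, 4, 0, 7, 15, 1, 13, 11, 8, 2, 14, 12, 20, 17, 6]
rank  pair      lcp
   1  s[9:],s[18:]  1  'a'
   2  s[18:],s[3:]  1  'a'
   3  s[3:],s[10:]  1  'a'
   4  s[10:],s[5:]  1  'a'
   5  s[5:],s[19:]  0  ''
   6  s[19:],s[16:]  2  'bg'
   7  s[16:],s[4:]  0  ''
   8  s[4:],s[0:]  1  'c'
   9  s[0:],s[7:]  1  'c'
  10  s[7:],s[15:]  0  ''
  11  s[15:],s[1:]  1  'd'
  12  s[1:],s[13:]  2  'df'
  13  s[13:],s[11:]  3  'dfd'
  14  s[11:],s[8:]  0  ''
  15  s[8:],s[2:]  2  'fa'
  16  s[2:],s[14:]  1  'f'
  17  s[14:],s[12:]  2  'fd'
  18  s[12:],s[20:]  0  ''
  19  s[20:],s[17:]  1  'g'
  20  s[17:],s[6:]  1  'g'

[0, 1, 1, 1, 1, 0, 2, 0, 1, 1, 0, 1, 2, 3, 0, 2, 1, 2, 0, 1, 1]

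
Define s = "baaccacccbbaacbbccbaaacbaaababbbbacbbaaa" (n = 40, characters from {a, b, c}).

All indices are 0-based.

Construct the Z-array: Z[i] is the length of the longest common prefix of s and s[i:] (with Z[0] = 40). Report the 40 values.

Z[0]=40
i=1: outside box; Z[1]=0
i=2: outside box; Z[2]=0
i=3: outside box; Z[3]=0
i=4: outside box; Z[4]=0
i=5: outside box; Z[5]=0
i=6: outside box; Z[6]=0
i=7: outside box; Z[7]=0
i=8: outside box; Z[8]=0
i=9: outside box; Z[9]=1 extend→box=[9,10)
i=10: outside box; Z[10]=4 extend→box=[10,14)
i=11: min(r-i=3, Z[1]=0)=0; Z[11]=0
i=12: min(r-i=2, Z[2]=0)=0; Z[12]=0
i=13: min(r-i=1, Z[3]=0)=0; Z[13]=0
i=14: outside box; Z[14]=1 extend→box=[14,15)
i=15: outside box; Z[15]=1 extend→box=[15,16)
i=16: outside box; Z[16]=0
i=17: outside box; Z[17]=0
i=18: outside box; Z[18]=3 extend→box=[18,21)
i=19: min(r-i=2, Z[1]=0)=0; Z[19]=0
i=20: min(r-i=1, Z[2]=0)=0; Z[20]=0
i=21: outside box; Z[21]=0
i=22: outside box; Z[22]=0
i=23: outside box; Z[23]=3 extend→box=[23,26)
i=24: min(r-i=2, Z[1]=0)=0; Z[24]=0
i=25: min(r-i=1, Z[2]=0)=0; Z[25]=0
i=26: outside box; Z[26]=0
i=27: outside box; Z[27]=2 extend→box=[27,29)
i=28: min(r-i=1, Z[1]=0)=0; Z[28]=0
i=29: outside box; Z[29]=1 extend→box=[29,30)
i=30: outside box; Z[30]=1 extend→box=[30,31)
i=31: outside box; Z[31]=1 extend→box=[31,32)
i=32: outside box; Z[32]=2 extend→box=[32,34)
i=33: min(r-i=1, Z[1]=0)=0; Z[33]=0
i=34: outside box; Z[34]=0
i=35: outside box; Z[35]=1 extend→box=[35,36)
i=36: outside box; Z[36]=3 extend→box=[36,39)
i=37: min(r-i=2, Z[1]=0)=0; Z[37]=0
i=38: min(r-i=1, Z[2]=0)=0; Z[38]=0
i=39: outside box; Z[39]=0

[40, 0, 0, 0, 0, 0, 0, 0, 0, 1, 4, 0, 0, 0, 1, 1, 0, 0, 3, 0, 0, 0, 0, 3, 0, 0, 0, 2, 0, 1, 1, 1, 2, 0, 0, 1, 3, 0, 0, 0]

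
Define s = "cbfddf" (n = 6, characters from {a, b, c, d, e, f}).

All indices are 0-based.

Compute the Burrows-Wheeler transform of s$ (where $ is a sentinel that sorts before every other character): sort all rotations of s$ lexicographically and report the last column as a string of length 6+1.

fc$fddb

rank  rotation last
    0  $cbfddf  f
    1  bfddf$c  c
    2  cbfddf$  $
    3  ddf$cbf  f
    4  df$cbfd  d
    5  f$cbfdd  d
    6  fddf$cb  b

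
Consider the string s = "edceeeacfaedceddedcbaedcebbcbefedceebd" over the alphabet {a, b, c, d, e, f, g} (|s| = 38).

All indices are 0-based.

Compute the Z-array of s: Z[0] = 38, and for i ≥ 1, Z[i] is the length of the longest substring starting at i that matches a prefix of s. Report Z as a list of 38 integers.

[38, 0, 0, 1, 1, 1, 0, 0, 0, 0, 4, 0, 0, 2, 0, 0, 3, 0, 0, 0, 0, 4, 0, 0, 1, 0, 0, 0, 0, 1, 0, 5, 0, 0, 1, 1, 0, 0]

Z[0]=38
i=1: i≥r, start 0; Z[1]=0
i=2: i≥r, start 0; Z[2]=0
i=3: i≥r, start 0; Z[3]=1 grow→box=[3,4)
i=4: i≥r, start 0; Z[4]=1 grow→box=[4,5)
i=5: i≥r, start 0; Z[5]=1 grow→box=[5,6)
i=6: i≥r, start 0; Z[6]=0
i=7: i≥r, start 0; Z[7]=0
i=8: i≥r, start 0; Z[8]=0
i=9: i≥r, start 0; Z[9]=0
i=10: i≥r, start 0; Z[10]=4 grow→box=[10,14)
i=11: min(r-i=3, Z[1]=0)=0; Z[11]=0
i=12: min(r-i=2, Z[2]=0)=0; Z[12]=0
i=13: min(r-i=1, Z[3]=1)=1; Z[13]=2 grow→box=[13,15)
i=14: min(r-i=1, Z[1]=0)=0; Z[14]=0
i=15: i≥r, start 0; Z[15]=0
i=16: i≥r, start 0; Z[16]=3 grow→box=[16,19)
i=17: min(r-i=2, Z[1]=0)=0; Z[17]=0
i=18: min(r-i=1, Z[2]=0)=0; Z[18]=0
i=19: i≥r, start 0; Z[19]=0
i=20: i≥r, start 0; Z[20]=0
i=21: i≥r, start 0; Z[21]=4 grow→box=[21,25)
i=22: min(r-i=3, Z[1]=0)=0; Z[22]=0
i=23: min(r-i=2, Z[2]=0)=0; Z[23]=0
i=24: min(r-i=1, Z[3]=1)=1; Z[24]=1
i=25: i≥r, start 0; Z[25]=0
i=26: i≥r, start 0; Z[26]=0
i=27: i≥r, start 0; Z[27]=0
i=28: i≥r, start 0; Z[28]=0
i=29: i≥r, start 0; Z[29]=1 grow→box=[29,30)
i=30: i≥r, start 0; Z[30]=0
i=31: i≥r, start 0; Z[31]=5 grow→box=[31,36)
i=32: min(r-i=4, Z[1]=0)=0; Z[32]=0
i=33: min(r-i=3, Z[2]=0)=0; Z[33]=0
i=34: min(r-i=2, Z[3]=1)=1; Z[34]=1
i=35: min(r-i=1, Z[4]=1)=1; Z[35]=1
i=36: i≥r, start 0; Z[36]=0
i=37: i≥r, start 0; Z[37]=0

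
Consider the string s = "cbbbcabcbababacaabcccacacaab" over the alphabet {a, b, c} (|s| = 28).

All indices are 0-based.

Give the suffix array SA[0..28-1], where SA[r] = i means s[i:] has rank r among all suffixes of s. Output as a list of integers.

[25, 15, 26, 9, 11, 5, 16, 23, 13, 21, 27, 8, 10, 12, 1, 2, 3, 6, 17, 24, 14, 4, 22, 20, 7, 0, 19, 18]

rank→(start, suffix):
  0 → (25, 'aab')
  1 → (15, 'aabcccacacaab')
  2 → (26, 'ab')
  3 → (9, 'ababacaabcccacacaab')
  4 → (11, 'abacaabcccacacaab')
  5 → (5, 'abcbababacaabcccacacaab')
  6 → (16, 'abcccacacaab')
  7 → (23, 'acaab')
  8 → (13, 'acaabcccacacaab')
  9 → (21, 'acacaab')
  10 → (27, 'b')
  11 → (8, 'bababacaabcccacacaab')
  12 → (10, 'babacaabcccacacaab')
  13 → (12, 'bacaabcccacacaab')
  14 → (1, 'bbbcabcbababacaabcccacacaab')
  15 → (2, 'bbcabcbababacaabcccacacaab')
  16 → (3, 'bcabcbababacaabcccacacaab')
  17 → (6, 'bcbababacaabcccacacaab')
  18 → (17, 'bcccacacaab')
  19 → (24, 'caab')
  20 → (14, 'caabcccacacaab')
  21 → (4, 'cabcbababacaabcccacacaab')
  22 → (22, 'cacaab')
  23 → (20, 'cacacaab')
  24 → (7, 'cbababacaabcccacacaab')
  25 → (0, 'cbbbcabcbababacaabcccacacaab')
  26 → (19, 'ccacacaab')
  27 → (18, 'cccacacaab')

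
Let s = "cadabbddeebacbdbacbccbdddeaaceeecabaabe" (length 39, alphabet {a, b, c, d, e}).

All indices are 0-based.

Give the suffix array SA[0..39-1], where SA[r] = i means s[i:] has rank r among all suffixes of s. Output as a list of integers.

rank | idx | suffix
   0 |  35 | aabe
   1 |  26 | aaceeecabaabe
   2 |  33 | abaabe
   3 |   3 | abbddeebacbdbacbccbdddeaaceeecabaabe
   4 |  36 | abe
   5 |  16 | acbccbdddeaaceeecabaabe
   6 |  11 | acbdbacbccbdddeaaceeecabaabe
   7 |  27 | aceeecabaabe
   8 |   1 | adabbddeebacbdbacbccbdddeaaceeecabaabe
   9 |  34 | baabe
  10 |  15 | bacbccbdddeaaceeecabaabe
  11 |  10 | bacbdbacbccbdddeaaceeecabaabe
  12 |   4 | bbddeebacbdbacbccbdddeaaceeecabaabe
  13 |  18 | bccbdddeaaceeecabaabe
  14 |  13 | bdbacbccbdddeaaceeecabaabe
  15 |  21 | bdddeaaceeecabaabe
  16 |   5 | bddeebacbdbacbccbdddeaaceeecabaabe
  17 |  37 | be
  18 |  32 | cabaabe
  19 |   0 | cadabbddeebacbdbacbccbdddeaaceeecabaabe
  20 |  17 | cbccbdddeaaceeecabaabe
  21 |  12 | cbdbacbccbdddeaaceeecabaabe
  22 |  20 | cbdddeaaceeecabaabe
  23 |  19 | ccbdddeaaceeecabaabe
  24 |  28 | ceeecabaabe
  25 |   2 | dabbddeebacbdbacbccbdddeaaceeecabaabe
  26 |  14 | dbacbccbdddeaaceeecabaabe
  27 |  22 | dddeaaceeecabaabe
  28 |  23 | ddeaaceeecabaabe
  29 |   6 | ddeebacbdbacbccbdddeaaceeecabaabe
  30 |  24 | deaaceeecabaabe
  31 |   7 | deebacbdbacbccbdddeaaceeecabaabe
  32 |  38 | e
  33 |  25 | eaaceeecabaabe
  34 |   9 | ebacbdbacbccbdddeaaceeecabaabe
  35 |  31 | ecabaabe
  36 |   8 | eebacbdbacbccbdddeaaceeecabaabe
  37 |  30 | eecabaabe
  38 |  29 | eeecabaabe

[35, 26, 33, 3, 36, 16, 11, 27, 1, 34, 15, 10, 4, 18, 13, 21, 5, 37, 32, 0, 17, 12, 20, 19, 28, 2, 14, 22, 23, 6, 24, 7, 38, 25, 9, 31, 8, 30, 29]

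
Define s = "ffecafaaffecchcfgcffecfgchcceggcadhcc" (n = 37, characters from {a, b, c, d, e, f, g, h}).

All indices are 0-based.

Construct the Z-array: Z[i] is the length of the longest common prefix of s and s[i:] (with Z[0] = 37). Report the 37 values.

Z[0]=37
i=1: outside box; Z[1]=1 grow→box=[1,2)
i=2: outside box; Z[2]=0
i=3: outside box; Z[3]=0
i=4: outside box; Z[4]=0
i=5: outside box; Z[5]=1 grow→box=[5,6)
i=6: outside box; Z[6]=0
i=7: outside box; Z[7]=0
i=8: outside box; Z[8]=4 grow→box=[8,12)
i=9: min(r-i=3, Z[1]=1)=1; Z[9]=1
i=10: min(r-i=2, Z[2]=0)=0; Z[10]=0
i=11: min(r-i=1, Z[3]=0)=0; Z[11]=0
i=12: outside box; Z[12]=0
i=13: outside box; Z[13]=0
i=14: outside box; Z[14]=0
i=15: outside box; Z[15]=1 grow→box=[15,16)
i=16: outside box; Z[16]=0
i=17: outside box; Z[17]=0
i=18: outside box; Z[18]=4 grow→box=[18,22)
i=19: min(r-i=3, Z[1]=1)=1; Z[19]=1
i=20: min(r-i=2, Z[2]=0)=0; Z[20]=0
i=21: min(r-i=1, Z[3]=0)=0; Z[21]=0
i=22: outside box; Z[22]=1 grow→box=[22,23)
i=23: outside box; Z[23]=0
i=24: outside box; Z[24]=0
i=25: outside box; Z[25]=0
i=26: outside box; Z[26]=0
i=27: outside box; Z[27]=0
i=28: outside box; Z[28]=0
i=29: outside box; Z[29]=0
i=30: outside box; Z[30]=0
i=31: outside box; Z[31]=0
i=32: outside box; Z[32]=0
i=33: outside box; Z[33]=0
i=34: outside box; Z[34]=0
i=35: outside box; Z[35]=0
i=36: outside box; Z[36]=0

[37, 1, 0, 0, 0, 1, 0, 0, 4, 1, 0, 0, 0, 0, 0, 1, 0, 0, 4, 1, 0, 0, 1, 0, 0, 0, 0, 0, 0, 0, 0, 0, 0, 0, 0, 0, 0]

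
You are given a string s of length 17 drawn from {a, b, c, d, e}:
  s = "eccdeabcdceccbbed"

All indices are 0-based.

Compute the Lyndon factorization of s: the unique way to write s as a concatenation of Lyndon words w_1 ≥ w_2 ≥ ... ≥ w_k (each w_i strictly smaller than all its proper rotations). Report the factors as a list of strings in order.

emit factor 1: 'e' (i=0, period=1)
emit factor 2: 'ccde' (i=1, period=4)
emit factor 3: 'abcdceccbbed' (i=5, period=12)

["e", "ccde", "abcdceccbbed"]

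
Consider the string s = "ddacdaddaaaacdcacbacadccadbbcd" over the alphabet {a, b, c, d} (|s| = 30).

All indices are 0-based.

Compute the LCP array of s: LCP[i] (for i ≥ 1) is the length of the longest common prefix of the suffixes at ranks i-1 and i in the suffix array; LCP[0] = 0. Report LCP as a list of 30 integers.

rank | idx | suffix
   0 |   8 | aaaacdcacbacadccadbbcd
   1 |   9 | aaacdcacbacadccadbbcd
   2 |  10 | aacdcacbacadccadbbcd
   3 |  18 | acadccadbbcd
   4 |  15 | acbacadccadbbcd
   5 |   2 | acdaddaaaacdcacbacadccadbbcd
   6 |  11 | acdcacbacadccadbbcd
   7 |  24 | adbbcd
   8 |  20 | adccadbbcd
   9 |   5 | addaaaacdcacbacadccadbbcd
  10 |  17 | bacadccadbbcd
  11 |  26 | bbcd
  12 |  27 | bcd
  13 |  14 | cacbacadccadbbcd
  14 |  23 | cadbbcd
  15 |  19 | cadccadbbcd
  16 |  16 | cbacadccadbbcd
  17 |  22 | ccadbbcd
  18 |  28 | cd
  19 |   3 | cdaddaaaacdcacbacadccadbbcd
  20 |  12 | cdcacbacadccadbbcd
  21 |  29 | d
  22 |   7 | daaaacdcacbacadccadbbcd
  23 |   1 | dacdaddaaaacdcacbacadccadbbcd
  24 |   4 | daddaaaacdcacbacadccadbbcd
  25 |  25 | dbbcd
  26 |  13 | dcacbacadccadbbcd
  27 |  21 | dccadbbcd
  28 |   6 | ddaaaacdcacbacadccadbbcd
  29 |   0 | ddacdaddaaaacdcacbacadccadbbcd

SA = [8, 9, 10, 18, 15, 2, 11, 24, 20, 5, 17, 26, 27, 14, 23, 19, 16, 22, 28, 3, 12, 29, 7, 1, 4, 25, 13, 21, 6, 0]
i: (SA[i-1],SA[i]) lcp shared
  1: (8,9) 3 'aaa'
  2: (9,10) 2 'aa'
  3: (10,18) 1 'a'
  4: (18,15) 2 'ac'
  5: (15,2) 2 'ac'
  6: (2,11) 3 'acd'
  7: (11,24) 1 'a'
  8: (24,20) 2 'ad'
  9: (20,5) 2 'ad'
  10: (5,17) 0 ''
  11: (17,26) 1 'b'
  12: (26,27) 1 'b'
  13: (27,14) 0 ''
  14: (14,23) 2 'ca'
  15: (23,19) 3 'cad'
  16: (19,16) 1 'c'
  17: (16,22) 1 'c'
  18: (22,28) 1 'c'
  19: (28,3) 2 'cd'
  20: (3,12) 2 'cd'
  21: (12,29) 0 ''
  22: (29,7) 1 'd'
  23: (7,1) 2 'da'
  24: (1,4) 2 'da'
  25: (4,25) 1 'd'
  26: (25,13) 1 'd'
  27: (13,21) 2 'dc'
  28: (21,6) 1 'd'
  29: (6,0) 3 'dda'

[0, 3, 2, 1, 2, 2, 3, 1, 2, 2, 0, 1, 1, 0, 2, 3, 1, 1, 1, 2, 2, 0, 1, 2, 2, 1, 1, 2, 1, 3]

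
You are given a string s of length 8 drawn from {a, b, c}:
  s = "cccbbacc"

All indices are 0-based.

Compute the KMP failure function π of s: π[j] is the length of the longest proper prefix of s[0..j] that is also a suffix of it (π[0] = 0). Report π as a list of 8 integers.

[0, 1, 2, 0, 0, 0, 1, 2]

π[0] = 0
j=1 s[j]='c': π[1]=1 (border 'c')
j=2 s[j]='c': π[2]=2 (border 'cc')
j=3 s[j]='b': k: 2→1→0; π[3]=0 (border '')
j=4 s[j]='b': π[4]=0 (border '')
j=5 s[j]='a': π[5]=0 (border '')
j=6 s[j]='c': π[6]=1 (border 'c')
j=7 s[j]='c': π[7]=2 (border 'cc')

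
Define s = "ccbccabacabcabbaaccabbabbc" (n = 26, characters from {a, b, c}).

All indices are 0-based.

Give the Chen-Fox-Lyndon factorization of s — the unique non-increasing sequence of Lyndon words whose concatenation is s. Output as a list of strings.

emit factor 1: 'c' (i=0, period=1)
emit factor 2: 'c' (i=1, period=1)
emit factor 3: 'bcc' (i=2, period=3)
emit factor 4: 'abacabcabb' (i=5, period=10)
emit factor 5: 'aaccabbabbc' (i=15, period=11)

["c", "c", "bcc", "abacabcabb", "aaccabbabbc"]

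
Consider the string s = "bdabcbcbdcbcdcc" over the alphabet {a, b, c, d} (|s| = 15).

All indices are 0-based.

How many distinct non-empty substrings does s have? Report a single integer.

101

rank→(start, suffix):
  0 → (2, 'abcbcbdcbcdcc')
  1 → (3, 'bcbcbdcbcdcc')
  2 → (5, 'bcbdcbcdcc')
  3 → (10, 'bcdcc')
  4 → (0, 'bdabcbcbdcbcdcc')
  5 → (7, 'bdcbcdcc')
  6 → (14, 'c')
  7 → (4, 'cbcbdcbcdcc')
  8 → (9, 'cbcdcc')
  9 → (6, 'cbdcbcdcc')
  10 → (13, 'cc')
  11 → (11, 'cdcc')
  12 → (1, 'dabcbcbdcbcdcc')
  13 → (8, 'dcbcdcc')
  14 → (12, 'dcc')

SA = [2, 3, 5, 10, 0, 7, 14, 4, 9, 6, 13, 11, 1, 8, 12]
rank  pair      lcp
   1  s[2:],s[3:]  0  ''
   2  s[3:],s[5:]  3  'bcb'
   3  s[5:],s[10:]  2  'bc'
   4  s[10:],s[0:]  1  'b'
   5  s[0:],s[7:]  2  'bd'
   6  s[7:],s[14:]  0  ''
   7  s[14:],s[4:]  1  'c'
   8  s[4:],s[9:]  3  'cbc'
   9  s[9:],s[6:]  2  'cb'
  10  s[6:],s[13:]  1  'c'
  11  s[13:],s[11:]  1  'c'
  12  s[11:],s[1:]  0  ''
  13  s[1:],s[8:]  1  'd'
  14  s[8:],s[12:]  2  'dc'

n(n+1)/2 = 15·16/2 = 120
Σ LCP = 0 + 0 + 3 + 2 + 1 + 2 + 0 + 1 + 3 + 2 + 1 + 1 + 0 + 1 + 2 = 19
distinct = 120 − 19 = 101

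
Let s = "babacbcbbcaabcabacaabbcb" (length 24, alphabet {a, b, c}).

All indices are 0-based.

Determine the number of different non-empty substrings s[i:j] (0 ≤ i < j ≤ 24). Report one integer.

255

rank→(start, suffix):
  0 → (18, 'aabbcb')
  1 → (10, 'aabcabacaabbcb')
  2 → (14, 'abacaabbcb')
  3 → (1, 'abacbcbbcaabcabacaabbcb')
  4 → (19, 'abbcb')
  5 → (11, 'abcabacaabbcb')
  6 → (16, 'acaabbcb')
  7 → (3, 'acbcbbcaabcabacaabbcb')
  8 → (23, 'b')
  9 → (0, 'babacbcbbcaabcabacaabbcb')
  10 → (15, 'bacaabbcb')
  11 → (2, 'bacbcbbcaabcabacaabbcb')
  12 → (7, 'bbcaabcabacaabbcb')
  13 → (20, 'bbcb')
  14 → (8, 'bcaabcabacaabbcb')
  15 → (12, 'bcabacaabbcb')
  16 → (21, 'bcb')
  17 → (5, 'bcbbcaabcabacaabbcb')
  18 → (17, 'caabbcb')
  19 → (9, 'caabcabacaabbcb')
  20 → (13, 'cabacaabbcb')
  21 → (22, 'cb')
  22 → (6, 'cbbcaabcabacaabbcb')
  23 → (4, 'cbcbbcaabcabacaabbcb')

SA = [18, 10, 14, 1, 19, 11, 16, 3, 23, 0, 15, 2, 7, 20, 8, 12, 21, 5, 17, 9, 13, 22, 6, 4]
[i] adj suffixes → lcp
  [1] 18/10 → 3 ('aab')
  [2] 10/14 → 1 ('a')
  [3] 14/1 → 4 ('abac')
  [4] 1/19 → 2 ('ab')
  [5] 19/11 → 2 ('ab')
  [6] 11/16 → 1 ('a')
  [7] 16/3 → 2 ('ac')
  [8] 3/23 → 0 ('')
  [9] 23/0 → 1 ('b')
  [10] 0/15 → 2 ('ba')
  [11] 15/2 → 3 ('bac')
  [12] 2/7 → 1 ('b')
  [13] 7/20 → 3 ('bbc')
  [14] 20/8 → 1 ('b')
  [15] 8/12 → 3 ('bca')
  [16] 12/21 → 2 ('bc')
  [17] 21/5 → 3 ('bcb')
  [18] 5/17 → 0 ('')
  [19] 17/9 → 4 ('caab')
  [20] 9/13 → 2 ('ca')
  [21] 13/22 → 1 ('c')
  [22] 22/6 → 2 ('cb')
  [23] 6/4 → 2 ('cb')

n(n+1)/2 = 24·25/2 = 300
Σ LCP = 0 + 3 + 1 + 4 + 2 + 2 + 1 + 2 + 0 + 1 + 2 + 3 + 1 + 3 + 1 + 3 + 2 + 3 + 0 + 4 + 2 + 1 + 2 + 2 = 45
distinct = 300 − 45 = 255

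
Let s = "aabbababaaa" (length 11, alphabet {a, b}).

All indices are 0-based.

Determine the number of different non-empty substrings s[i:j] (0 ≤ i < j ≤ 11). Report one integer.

rank | idx | suffix
   0 |  10 | a
   1 |   9 | aa
   2 |   8 | aaa
   3 |   0 | aabbababaaa
   4 |   6 | abaaa
   5 |   4 | ababaaa
   6 |   1 | abbababaaa
   7 |   7 | baaa
   8 |   5 | babaaa
   9 |   3 | bababaaa
  10 |   2 | bbababaaa

SA = [10, 9, 8, 0, 6, 4, 1, 7, 5, 3, 2]
rank  pair      lcp
   1  s[10:],s[9:]  1  'a'
   2  s[9:],s[8:]  2  'aa'
   3  s[8:],s[0:]  2  'aa'
   4  s[0:],s[6:]  1  'a'
   5  s[6:],s[4:]  3  'aba'
   6  s[4:],s[1:]  2  'ab'
   7  s[1:],s[7:]  0  ''
   8  s[7:],s[5:]  2  'ba'
   9  s[5:],s[3:]  4  'baba'
  10  s[3:],s[2:]  1  'b'

n(n+1)/2 = 11·12/2 = 66
Σ LCP = 0 + 1 + 2 + 2 + 1 + 3 + 2 + 0 + 2 + 4 + 1 = 18
distinct = 66 − 18 = 48

48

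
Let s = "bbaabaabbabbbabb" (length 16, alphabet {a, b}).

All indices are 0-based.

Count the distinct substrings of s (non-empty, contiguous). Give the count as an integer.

rank→(start, suffix):
  0 → (2, 'aabaabbabbbabb')
  1 → (5, 'aabbabbbabb')
  2 → (3, 'abaabbabbbabb')
  3 → (13, 'abb')
  4 → (6, 'abbabbbabb')
  5 → (9, 'abbbabb')
  6 → (15, 'b')
  7 → (1, 'baabaabbabbbabb')
  8 → (4, 'baabbabbbabb')
  9 → (12, 'babb')
  10 → (8, 'babbbabb')
  11 → (14, 'bb')
  12 → (0, 'bbaabaabbabbbabb')
  13 → (11, 'bbabb')
  14 → (7, 'bbabbbabb')
  15 → (10, 'bbbabb')

SA = [2, 5, 3, 13, 6, 9, 15, 1, 4, 12, 8, 14, 0, 11, 7, 10]
i: (SA[i-1],SA[i]) lcp shared
  1: (2,5) 3 'aab'
  2: (5,3) 1 'a'
  3: (3,13) 2 'ab'
  4: (13,6) 3 'abb'
  5: (6,9) 3 'abb'
  6: (9,15) 0 ''
  7: (15,1) 1 'b'
  8: (1,4) 4 'baab'
  9: (4,12) 2 'ba'
  10: (12,8) 4 'babb'
  11: (8,14) 1 'b'
  12: (14,0) 2 'bb'
  13: (0,11) 3 'bba'
  14: (11,7) 5 'bbabb'
  15: (7,10) 2 'bb'

n(n+1)/2 = 16·17/2 = 136
Σ LCP = 0 + 3 + 1 + 2 + 3 + 3 + 0 + 1 + 4 + 2 + 4 + 1 + 2 + 3 + 5 + 2 = 36
distinct = 136 − 36 = 100

100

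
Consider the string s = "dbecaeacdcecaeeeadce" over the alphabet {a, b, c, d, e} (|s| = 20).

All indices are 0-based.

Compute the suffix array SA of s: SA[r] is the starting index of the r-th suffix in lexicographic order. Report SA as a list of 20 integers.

[6, 16, 4, 12, 1, 3, 11, 7, 18, 9, 0, 17, 8, 19, 5, 15, 2, 10, 14, 13]

rank | idx | suffix
   0 |   6 | acdcecaeeeadce
   1 |  16 | adce
   2 |   4 | aeacdcecaeeeadce
   3 |  12 | aeeeadce
   4 |   1 | becaeacdcecaeeeadce
   5 |   3 | caeacdcecaeeeadce
   6 |  11 | caeeeadce
   7 |   7 | cdcecaeeeadce
   8 |  18 | ce
   9 |   9 | cecaeeeadce
  10 |   0 | dbecaeacdcecaeeeadce
  11 |  17 | dce
  12 |   8 | dcecaeeeadce
  13 |  19 | e
  14 |   5 | eacdcecaeeeadce
  15 |  15 | eadce
  16 |   2 | ecaeacdcecaeeeadce
  17 |  10 | ecaeeeadce
  18 |  14 | eeadce
  19 |  13 | eeeadce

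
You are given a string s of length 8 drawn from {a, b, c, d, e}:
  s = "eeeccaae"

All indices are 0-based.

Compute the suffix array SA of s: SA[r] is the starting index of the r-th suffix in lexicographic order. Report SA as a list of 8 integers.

[5, 6, 4, 3, 7, 2, 1, 0]

sorted suffixes:
  #0 SA[0]=5  'aae'
  #1 SA[1]=6  'ae'
  #2 SA[2]=4  'caae'
  #3 SA[3]=3  'ccaae'
  #4 SA[4]=7  'e'
  #5 SA[5]=2  'eccaae'
  #6 SA[6]=1  'eeccaae'
  #7 SA[7]=0  'eeeccaae'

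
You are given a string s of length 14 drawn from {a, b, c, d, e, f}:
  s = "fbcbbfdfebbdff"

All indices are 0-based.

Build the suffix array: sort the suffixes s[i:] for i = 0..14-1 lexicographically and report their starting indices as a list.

[9, 3, 1, 10, 4, 2, 6, 11, 8, 13, 0, 5, 7, 12]

rank | idx | suffix
   0 |   9 | bbdff
   1 |   3 | bbfdfebbdff
   2 |   1 | bcbbfdfebbdff
   3 |  10 | bdff
   4 |   4 | bfdfebbdff
   5 |   2 | cbbfdfebbdff
   6 |   6 | dfebbdff
   7 |  11 | dff
   8 |   8 | ebbdff
   9 |  13 | f
  10 |   0 | fbcbbfdfebbdff
  11 |   5 | fdfebbdff
  12 |   7 | febbdff
  13 |  12 | ff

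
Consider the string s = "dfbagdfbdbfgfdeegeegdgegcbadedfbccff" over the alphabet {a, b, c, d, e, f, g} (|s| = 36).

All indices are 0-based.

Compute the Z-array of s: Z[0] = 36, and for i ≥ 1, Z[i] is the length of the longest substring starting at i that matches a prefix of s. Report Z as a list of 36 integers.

Z[0]=36
i=1: outside box; Z[1]=0
i=2: outside box; Z[2]=0
i=3: outside box; Z[3]=0
i=4: outside box; Z[4]=0
i=5: outside box; Z[5]=3 extend→box=[5,8)
i=6: min(r-i=2, Z[1]=0)=0; Z[6]=0
i=7: min(r-i=1, Z[2]=0)=0; Z[7]=0
i=8: outside box; Z[8]=1 extend→box=[8,9)
i=9: outside box; Z[9]=0
i=10: outside box; Z[10]=0
i=11: outside box; Z[11]=0
i=12: outside box; Z[12]=0
i=13: outside box; Z[13]=1 extend→box=[13,14)
i=14: outside box; Z[14]=0
i=15: outside box; Z[15]=0
i=16: outside box; Z[16]=0
i=17: outside box; Z[17]=0
i=18: outside box; Z[18]=0
i=19: outside box; Z[19]=0
i=20: outside box; Z[20]=1 extend→box=[20,21)
i=21: outside box; Z[21]=0
i=22: outside box; Z[22]=0
i=23: outside box; Z[23]=0
i=24: outside box; Z[24]=0
i=25: outside box; Z[25]=0
i=26: outside box; Z[26]=0
i=27: outside box; Z[27]=1 extend→box=[27,28)
i=28: outside box; Z[28]=0
i=29: outside box; Z[29]=3 extend→box=[29,32)
i=30: min(r-i=2, Z[1]=0)=0; Z[30]=0
i=31: min(r-i=1, Z[2]=0)=0; Z[31]=0
i=32: outside box; Z[32]=0
i=33: outside box; Z[33]=0
i=34: outside box; Z[34]=0
i=35: outside box; Z[35]=0

[36, 0, 0, 0, 0, 3, 0, 0, 1, 0, 0, 0, 0, 1, 0, 0, 0, 0, 0, 0, 1, 0, 0, 0, 0, 0, 0, 1, 0, 3, 0, 0, 0, 0, 0, 0]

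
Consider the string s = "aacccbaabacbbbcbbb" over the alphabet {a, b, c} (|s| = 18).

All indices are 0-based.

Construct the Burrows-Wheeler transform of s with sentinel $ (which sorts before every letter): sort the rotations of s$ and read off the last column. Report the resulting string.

bb$ababcabccbbcbaca

rank  rotation             last
    0  $aacccbaabacbbbcbbb  b
    1  aabacbbbcbbb$aacccb  b
    2  aacccbaabacbbbcbbb$  $
    3  abacbbbcbbb$aacccba  a
    4  acbbbcbbb$aacccbaab  b
    5  acccbaabacbbbcbbb$a  a
    6  b$aacccbaabacbbbcbb  b
    7  baabacbbbcbbb$aaccc  c
    8  bacbbbcbbb$aacccbaa  a
    9  bb$aacccbaabacbbbcb  b
   10  bbb$aacccbaabacbbbc  c
   11  bbbcbbb$aacccbaabac  c
   12  bbcbbb$aacccbaabacb  b
   13  bcbbb$aacccbaabacbb  b
   14  cbaabacbbbcbbb$aacc  c
   15  cbbb$aacccbaabacbbb  b
   16  cbbbcbbb$aacccbaaba  a
   17  ccbaabacbbbcbbb$aac  c
   18  cccbaabacbbbcbbb$aa  a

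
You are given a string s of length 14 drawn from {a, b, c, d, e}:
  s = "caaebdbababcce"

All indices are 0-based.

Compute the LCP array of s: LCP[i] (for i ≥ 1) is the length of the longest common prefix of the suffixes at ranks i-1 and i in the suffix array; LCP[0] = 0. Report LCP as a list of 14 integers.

sorted suffixes:
  #0 SA[0]=1  'aaebdbababcce'
  #1 SA[1]=7  'ababcce'
  #2 SA[2]=9  'abcce'
  #3 SA[3]=2  'aebdbababcce'
  #4 SA[4]=6  'bababcce'
  #5 SA[5]=8  'babcce'
  #6 SA[6]=10  'bcce'
  #7 SA[7]=4  'bdbababcce'
  #8 SA[8]=0  'caaebdbababcce'
  #9 SA[9]=11  'cce'
  #10 SA[10]=12  'ce'
  #11 SA[11]=5  'dbababcce'
  #12 SA[12]=13  'e'
  #13 SA[13]=3  'ebdbababcce'

SA = [1, 7, 9, 2, 6, 8, 10, 4, 0, 11, 12, 5, 13, 3]
[i] adj suffixes → lcp
  [1] 1/7 → 1 ('a')
  [2] 7/9 → 2 ('ab')
  [3] 9/2 → 1 ('a')
  [4] 2/6 → 0 ('')
  [5] 6/8 → 3 ('bab')
  [6] 8/10 → 1 ('b')
  [7] 10/4 → 1 ('b')
  [8] 4/0 → 0 ('')
  [9] 0/11 → 1 ('c')
  [10] 11/12 → 1 ('c')
  [11] 12/5 → 0 ('')
  [12] 5/13 → 0 ('')
  [13] 13/3 → 1 ('e')

[0, 1, 2, 1, 0, 3, 1, 1, 0, 1, 1, 0, 0, 1]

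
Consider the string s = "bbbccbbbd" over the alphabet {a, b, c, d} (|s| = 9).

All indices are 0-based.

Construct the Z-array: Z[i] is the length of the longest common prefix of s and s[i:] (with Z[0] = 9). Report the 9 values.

[9, 2, 1, 0, 0, 3, 2, 1, 0]

Z[0]=9
i=1: outside box; Z[1]=2 scan→box=[1,3)
i=2: min(r-i=1, Z[1]=2)=1; Z[2]=1
i=3: outside box; Z[3]=0
i=4: outside box; Z[4]=0
i=5: outside box; Z[5]=3 scan→box=[5,8)
i=6: min(r-i=2, Z[1]=2)=2; Z[6]=2
i=7: min(r-i=1, Z[2]=1)=1; Z[7]=1
i=8: outside box; Z[8]=0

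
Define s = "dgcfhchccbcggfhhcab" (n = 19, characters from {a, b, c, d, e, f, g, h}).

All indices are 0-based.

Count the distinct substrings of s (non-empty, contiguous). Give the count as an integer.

175

rank | idx | suffix
   0 |  17 | ab
   1 |  18 | b
   2 |   9 | bcggfhhcab
   3 |  16 | cab
   4 |   8 | cbcggfhhcab
   5 |   7 | ccbcggfhhcab
   6 |   2 | cfhchccbcggfhhcab
   7 |  10 | cggfhhcab
   8 |   5 | chccbcggfhhcab
   9 |   0 | dgcfhchccbcggfhhcab
  10 |   3 | fhchccbcggfhhcab
  11 |  13 | fhhcab
  12 |   1 | gcfhchccbcggfhhcab
  13 |  12 | gfhhcab
  14 |  11 | ggfhhcab
  15 |  15 | hcab
  16 |   6 | hccbcggfhhcab
  17 |   4 | hchccbcggfhhcab
  18 |  14 | hhcab

SA = [17, 18, 9, 16, 8, 7, 2, 10, 5, 0, 3, 13, 1, 12, 11, 15, 6, 4, 14]
rank  pair      lcp
   1  s[17:],s[18:]  0  ''
   2  s[18:],s[9:]  1  'b'
   3  s[9:],s[16:]  0  ''
   4  s[16:],s[8:]  1  'c'
   5  s[8:],s[7:]  1  'c'
   6  s[7:],s[2:]  1  'c'
   7  s[2:],s[10:]  1  'c'
   8  s[10:],s[5:]  1  'c'
   9  s[5:],s[0:]  0  ''
  10  s[0:],s[3:]  0  ''
  11  s[3:],s[13:]  2  'fh'
  12  s[13:],s[1:]  0  ''
  13  s[1:],s[12:]  1  'g'
  14  s[12:],s[11:]  1  'g'
  15  s[11:],s[15:]  0  ''
  16  s[15:],s[6:]  2  'hc'
  17  s[6:],s[4:]  2  'hc'
  18  s[4:],s[14:]  1  'h'

n(n+1)/2 = 19·20/2 = 190
Σ LCP = 0 + 0 + 1 + 0 + 1 + 1 + 1 + 1 + 1 + 0 + 0 + 2 + 0 + 1 + 1 + 0 + 2 + 2 + 1 = 15
distinct = 190 − 15 = 175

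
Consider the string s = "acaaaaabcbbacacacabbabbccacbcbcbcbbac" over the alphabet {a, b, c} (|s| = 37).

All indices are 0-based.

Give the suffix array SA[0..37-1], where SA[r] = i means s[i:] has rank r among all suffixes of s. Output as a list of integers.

rank→(start, suffix):
  0 → (2, 'aaaaabcbbacacacabbabbccacbcbcbcbbac')
  1 → (3, 'aaaabcbbacacacabbabbccacbcbcbcbbac')
  2 → (4, 'aaabcbbacacacabbabbccacbcbcbcbbac')
  3 → (5, 'aabcbbacacacabbabbccacbcbcbcbbac')
  4 → (17, 'abbabbccacbcbcbcbbac')
  5 → (20, 'abbccacbcbcbcbbac')
  6 → (6, 'abcbbacacacabbabbccacbcbcbcbbac')
  7 → (35, 'ac')
  8 → (0, 'acaaaaabcbbacacacabbabbccacbcbcbcbbac')
  9 → (15, 'acabbabbccacbcbcbcbbac')
  10 → (13, 'acacabbabbccacbcbcbcbbac')
  11 → (11, 'acacacabbabbccacbcbcbcbbac')
  12 → (25, 'acbcbcbcbbac')
  13 → (19, 'babbccacbcbcbcbbac')
  14 → (34, 'bac')
  15 → (10, 'bacacacabbabbccacbcbcbcbbac')
  16 → (18, 'bbabbccacbcbcbcbbac')
  17 → (33, 'bbac')
  18 → (9, 'bbacacacabbabbccacbcbcbcbbac')
  19 → (21, 'bbccacbcbcbcbbac')
  20 → (31, 'bcbbac')
  21 → (7, 'bcbbacacacabbabbccacbcbcbcbbac')
  22 → (29, 'bcbcbbac')
  23 → (27, 'bcbcbcbbac')
  24 → (22, 'bccacbcbcbcbbac')
  25 → (36, 'c')
  26 → (1, 'caaaaabcbbacacacabbabbccacbcbcbcbbac')
  27 → (16, 'cabbabbccacbcbcbcbbac')
  28 → (14, 'cacabbabbccacbcbcbcbbac')
  29 → (12, 'cacacabbabbccacbcbcbcbbac')
  30 → (24, 'cacbcbcbcbbac')
  31 → (32, 'cbbac')
  32 → (8, 'cbbacacacabbabbccacbcbcbcbbac')
  33 → (30, 'cbcbbac')
  34 → (28, 'cbcbcbbac')
  35 → (26, 'cbcbcbcbbac')
  36 → (23, 'ccacbcbcbcbbac')

[2, 3, 4, 5, 17, 20, 6, 35, 0, 15, 13, 11, 25, 19, 34, 10, 18, 33, 9, 21, 31, 7, 29, 27, 22, 36, 1, 16, 14, 12, 24, 32, 8, 30, 28, 26, 23]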